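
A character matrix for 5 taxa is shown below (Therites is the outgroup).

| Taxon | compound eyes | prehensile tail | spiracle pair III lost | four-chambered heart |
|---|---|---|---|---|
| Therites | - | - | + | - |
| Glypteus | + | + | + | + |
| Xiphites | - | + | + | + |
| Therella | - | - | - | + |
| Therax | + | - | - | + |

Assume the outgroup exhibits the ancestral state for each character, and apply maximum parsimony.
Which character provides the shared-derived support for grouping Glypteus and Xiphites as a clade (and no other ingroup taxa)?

Character polarity is set by the outgroup: the derived state is whichever differs from the outgroup's state, so for spiracle pair III lost the derived state is '-', and for the remaining characters it is '+'.
compound eyes groups Glypteus and Therax, which is incompatible with the clades supported by the remaining characters; treating it as convergent (homoplasy) costs fewer steps than any alternative tree.
Only Glypteus and Xiphites show the derived state '+' for prehensile tail, supporting them as a clade.
Only Therax and Therella show the derived state '-' for spiracle pair III lost, supporting them as a clade.
All ingroup taxa share the derived state '+' for four-chambered heart; it defines the ingroup but does not resolve relationships within it.
Most parsimonious ingroup topology: ((Glypteus,Xiphites),(Therella,Therax)).
The clade {Glypteus, Xiphites} is supported by prehensile tail: its derived state '+' occurs in exactly those taxa and in no other taxon (including the outgroup).

prehensile tail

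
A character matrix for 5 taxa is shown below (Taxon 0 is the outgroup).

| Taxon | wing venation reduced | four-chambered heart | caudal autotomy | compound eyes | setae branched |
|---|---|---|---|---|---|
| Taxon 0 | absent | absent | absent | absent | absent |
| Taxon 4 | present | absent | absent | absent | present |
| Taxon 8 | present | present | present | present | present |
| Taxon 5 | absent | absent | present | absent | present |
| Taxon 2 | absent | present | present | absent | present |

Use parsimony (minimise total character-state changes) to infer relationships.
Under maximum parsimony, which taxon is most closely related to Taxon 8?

The outgroup has state 'absent' for every character, so 'present' is the derived state throughout.
wing venation reduced groups Taxon 4 and Taxon 8, which is incompatible with the clades supported by the remaining characters; treating it as convergent (homoplasy) costs fewer steps than any alternative tree.
four-chambered heart (derived state 'present') is shared by Taxon 2 and Taxon 8 — a synapomorphy uniting that clade.
caudal autotomy: derived state 'present' in Taxon 2, Taxon 5, and Taxon 8 only — synapomorphy for {Taxon 2, Taxon 5, Taxon 8}.
compound eyes (derived state 'present') is unique to Taxon 8 (autapomorphy; uninformative for grouping).
All ingroup taxa share the derived state 'present' for setae branched; it defines the ingroup but does not resolve relationships within it.
Most parsimonious ingroup topology: (Taxon 4,((Taxon 8,Taxon 2),Taxon 5)).
Taxon 8 and Taxon 2 form a cherry on this tree, so they are sister taxa.

Taxon 2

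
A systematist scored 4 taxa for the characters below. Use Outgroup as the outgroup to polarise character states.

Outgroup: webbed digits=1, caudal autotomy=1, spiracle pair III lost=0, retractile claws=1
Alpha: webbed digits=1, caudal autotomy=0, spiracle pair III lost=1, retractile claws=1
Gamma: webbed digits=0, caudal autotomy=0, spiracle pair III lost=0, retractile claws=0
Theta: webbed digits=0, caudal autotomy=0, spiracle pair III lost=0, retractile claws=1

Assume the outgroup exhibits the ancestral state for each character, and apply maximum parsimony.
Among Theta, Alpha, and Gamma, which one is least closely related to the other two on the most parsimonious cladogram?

Alpha

Character polarity is set by the outgroup: the derived state is whichever differs from the outgroup's state, so for webbed digits, caudal autotomy, retractile claws the derived state is '0', and for the remaining characters it is '1'.
Only Gamma and Theta show the derived state '0' for webbed digits, supporting them as a clade.
All ingroup taxa share the derived state '0' for caudal autotomy; it defines the ingroup but does not resolve relationships within it.
spiracle pair III lost: derived state '1' in Alpha only — an autapomorphy, so it tells us nothing about relationships among taxa.
retractile claws (derived state '0') is unique to Gamma (autapomorphy; uninformative for grouping).
Most parsimonious ingroup topology: (Alpha,(Gamma,Theta)).
Theta and Gamma share a more recent common ancestor with each other than either does with Alpha, so Alpha is the least closely related of the three.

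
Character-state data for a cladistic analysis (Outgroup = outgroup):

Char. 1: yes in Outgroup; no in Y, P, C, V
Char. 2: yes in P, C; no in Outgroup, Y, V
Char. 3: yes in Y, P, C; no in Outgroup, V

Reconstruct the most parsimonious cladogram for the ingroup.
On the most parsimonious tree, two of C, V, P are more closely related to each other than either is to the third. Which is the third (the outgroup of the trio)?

V

Character polarity is set by the outgroup: the derived state is whichever differs from the outgroup's state, so for Char. 1 the derived state is 'no', and for the remaining characters it is 'yes'.
All ingroup taxa share the derived state 'no' for Char. 1; it defines the ingroup but does not resolve relationships within it.
Only C and P show the derived state 'yes' for Char. 2, supporting them as a clade.
Char. 3: derived state 'yes' in C, P, and Y only — synapomorphy for {C, P, Y}.
Most parsimonious ingroup topology: ((Y,(P,C)),V).
P and C share a more recent common ancestor with each other than either does with V, so V is the least closely related of the three.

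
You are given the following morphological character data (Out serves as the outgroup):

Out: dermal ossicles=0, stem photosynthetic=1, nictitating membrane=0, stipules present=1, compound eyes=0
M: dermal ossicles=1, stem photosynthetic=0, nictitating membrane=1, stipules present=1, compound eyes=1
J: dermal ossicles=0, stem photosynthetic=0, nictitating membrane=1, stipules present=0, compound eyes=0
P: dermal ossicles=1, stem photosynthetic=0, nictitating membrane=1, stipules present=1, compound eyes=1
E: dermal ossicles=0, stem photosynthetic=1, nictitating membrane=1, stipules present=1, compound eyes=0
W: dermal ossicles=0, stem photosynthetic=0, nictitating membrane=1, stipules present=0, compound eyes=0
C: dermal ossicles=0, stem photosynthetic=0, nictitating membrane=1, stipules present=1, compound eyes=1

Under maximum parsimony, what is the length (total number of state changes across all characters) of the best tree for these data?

Character polarity is set by the outgroup: the derived state is whichever differs from the outgroup's state, so for stem photosynthetic, stipules present the derived state is '0', and for the remaining characters it is '1'.
dermal ossicles: derived state '1' in M and P only — synapomorphy for {M, P}.
Only C, J, M, P, and W show the derived state '0' for stem photosynthetic, supporting them as a clade.
All ingroup taxa share the derived state '1' for nictitating membrane; it defines the ingroup but does not resolve relationships within it.
stipules present (derived state '0') is shared by J and W — a synapomorphy uniting that clade.
Only C, M, and P show the derived state '1' for compound eyes, supporting them as a clade.
Most parsimonious ingroup topology: ((((M,P),C),(J,W)),E).
Changes per character on this tree: dermal ossicles: 1; stem photosynthetic: 1; nictitating membrane: 1; stipules present: 1; compound eyes: 1.
Total = 5.

5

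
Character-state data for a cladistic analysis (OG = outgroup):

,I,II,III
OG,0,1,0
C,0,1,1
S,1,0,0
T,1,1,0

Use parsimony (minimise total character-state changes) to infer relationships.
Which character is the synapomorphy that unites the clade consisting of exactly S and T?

I

Character polarity is set by the outgroup: the derived state is whichever differs from the outgroup's state, so for II the derived state is '0', and for the remaining characters it is '1'.
I: derived state '1' in S and T only — synapomorphy for {S, T}.
II: derived state '0' in S only — an autapomorphy, so it tells us nothing about relationships among taxa.
III (derived state '1') is unique to C (autapomorphy; uninformative for grouping).
Most parsimonious ingroup topology: (C,(T,S)).
The clade {S, T} is supported by I: its derived state '1' occurs in exactly those taxa and in no other taxon (including the outgroup).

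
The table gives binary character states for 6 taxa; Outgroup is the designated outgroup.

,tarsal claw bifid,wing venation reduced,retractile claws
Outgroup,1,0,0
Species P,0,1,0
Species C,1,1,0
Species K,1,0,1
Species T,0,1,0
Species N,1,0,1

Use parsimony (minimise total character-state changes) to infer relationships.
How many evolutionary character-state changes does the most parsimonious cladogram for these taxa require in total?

3

Character polarity is set by the outgroup: the derived state is whichever differs from the outgroup's state, so for tarsal claw bifid the derived state is '0', and for the remaining characters it is '1'.
Only Species P and Species T show the derived state '0' for tarsal claw bifid, supporting them as a clade.
wing venation reduced (derived state '1') is shared by Species C, Species P, and Species T — a synapomorphy uniting that clade.
Only Species K and Species N show the derived state '1' for retractile claws, supporting them as a clade.
Most parsimonious ingroup topology: (((Species P,Species T),Species C),(Species K,Species N)).
Changes per character on this tree: tarsal claw bifid: 1; wing venation reduced: 1; retractile claws: 1.
Total = 3.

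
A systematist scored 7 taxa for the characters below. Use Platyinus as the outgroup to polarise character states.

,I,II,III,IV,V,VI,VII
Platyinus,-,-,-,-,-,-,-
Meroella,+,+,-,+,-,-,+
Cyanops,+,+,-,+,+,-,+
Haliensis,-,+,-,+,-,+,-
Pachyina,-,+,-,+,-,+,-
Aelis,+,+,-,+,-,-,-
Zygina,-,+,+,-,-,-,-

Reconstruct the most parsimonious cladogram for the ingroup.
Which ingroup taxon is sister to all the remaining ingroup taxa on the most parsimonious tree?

Zygina

The outgroup has state '-' for every character, so '+' is the derived state throughout.
I (derived state '+') is shared by Aelis, Cyanops, and Meroella — a synapomorphy uniting that clade.
II (derived state '+') is shared by all ingroup taxa — unites the whole ingroup.
III (derived state '+') is unique to Zygina (autapomorphy; uninformative for grouping).
Only Aelis, Cyanops, Haliensis, Meroella, and Pachyina show the derived state '+' for IV, supporting them as a clade.
V (derived state '+') is unique to Cyanops (autapomorphy; uninformative for grouping).
VI (derived state '+') is shared by Haliensis and Pachyina — a synapomorphy uniting that clade.
VII (derived state '+') is shared by Cyanops and Meroella — a synapomorphy uniting that clade.
Most parsimonious ingroup topology: ((((Meroella,Cyanops),Aelis),(Haliensis,Pachyina)),Zygina).
Zygina is sister to the clade containing all other ingroup taxa, so it is the earliest-diverging (most basal) ingroup lineage.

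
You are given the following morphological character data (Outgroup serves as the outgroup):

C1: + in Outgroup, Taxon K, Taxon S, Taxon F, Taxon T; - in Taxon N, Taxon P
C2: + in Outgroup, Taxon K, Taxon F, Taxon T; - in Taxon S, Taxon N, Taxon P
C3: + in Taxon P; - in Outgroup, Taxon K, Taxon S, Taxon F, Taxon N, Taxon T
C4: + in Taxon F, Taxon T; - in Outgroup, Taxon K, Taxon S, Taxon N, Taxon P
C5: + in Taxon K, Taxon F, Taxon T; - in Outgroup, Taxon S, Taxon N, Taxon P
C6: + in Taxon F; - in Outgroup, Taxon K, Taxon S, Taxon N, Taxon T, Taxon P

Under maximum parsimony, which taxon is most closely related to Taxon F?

Character polarity is set by the outgroup: the derived state is whichever differs from the outgroup's state, so for C1, C2 the derived state is '-', and for the remaining characters it is '+'.
C1: derived state '-' in Taxon N and Taxon P only — synapomorphy for {Taxon N, Taxon P}.
C2: derived state '-' in Taxon N, Taxon P, and Taxon S only — synapomorphy for {Taxon N, Taxon P, Taxon S}.
C3: derived state '+' in Taxon P only — an autapomorphy, so it tells us nothing about relationships among taxa.
C4 (derived state '+') is shared by Taxon F and Taxon T — a synapomorphy uniting that clade.
C5: derived state '+' in Taxon F, Taxon K, and Taxon T only — synapomorphy for {Taxon F, Taxon K, Taxon T}.
C6: derived state '+' in Taxon F only — an autapomorphy, so it tells us nothing about relationships among taxa.
Most parsimonious ingroup topology: ((Taxon K,(Taxon F,Taxon T)),(Taxon S,(Taxon N,Taxon P))).
Taxon F and Taxon T form a cherry on this tree, so they are sister taxa.

Taxon T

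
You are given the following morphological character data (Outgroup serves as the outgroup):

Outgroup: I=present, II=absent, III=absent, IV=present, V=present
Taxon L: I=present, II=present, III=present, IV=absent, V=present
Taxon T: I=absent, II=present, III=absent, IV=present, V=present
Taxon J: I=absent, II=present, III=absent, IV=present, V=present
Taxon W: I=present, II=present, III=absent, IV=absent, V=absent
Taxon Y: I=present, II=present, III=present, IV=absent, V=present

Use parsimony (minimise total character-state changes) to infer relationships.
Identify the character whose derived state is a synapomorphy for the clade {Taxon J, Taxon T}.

I

Character polarity is set by the outgroup: the derived state is whichever differs from the outgroup's state, so for I, IV, V the derived state is 'absent', and for the remaining characters it is 'present'.
Only Taxon J and Taxon T show the derived state 'absent' for I, supporting them as a clade.
All ingroup taxa share the derived state 'present' for II; it defines the ingroup but does not resolve relationships within it.
Only Taxon L and Taxon Y show the derived state 'present' for III, supporting them as a clade.
Only Taxon L, Taxon W, and Taxon Y show the derived state 'absent' for IV, supporting them as a clade.
V: derived state 'absent' in Taxon W only — an autapomorphy, so it tells us nothing about relationships among taxa.
Most parsimonious ingroup topology: (((Taxon L,Taxon Y),Taxon W),(Taxon T,Taxon J)).
The clade {Taxon J, Taxon T} is supported by I: its derived state 'absent' occurs in exactly those taxa and in no other taxon (including the outgroup).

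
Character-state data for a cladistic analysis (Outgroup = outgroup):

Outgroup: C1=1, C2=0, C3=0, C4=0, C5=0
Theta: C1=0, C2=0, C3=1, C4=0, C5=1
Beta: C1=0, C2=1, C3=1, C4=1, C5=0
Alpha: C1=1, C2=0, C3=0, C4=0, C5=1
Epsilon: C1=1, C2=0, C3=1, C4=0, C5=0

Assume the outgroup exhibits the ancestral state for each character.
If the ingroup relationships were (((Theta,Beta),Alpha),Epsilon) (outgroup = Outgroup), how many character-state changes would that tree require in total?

7

Map each character onto (((Theta,Beta),Alpha),Epsilon) (rooted by Outgroup) and count the minimum state changes it requires (Fitch parsimony):
C1: 1; C2: 1; C3: 2; C4: 1; C5: 2.
Total tree length = 7.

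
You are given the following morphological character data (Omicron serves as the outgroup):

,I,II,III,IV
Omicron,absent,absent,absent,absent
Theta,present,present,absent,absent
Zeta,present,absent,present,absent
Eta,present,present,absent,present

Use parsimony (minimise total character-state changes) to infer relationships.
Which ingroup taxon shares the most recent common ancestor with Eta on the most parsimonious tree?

The outgroup has state 'absent' for every character, so 'present' is the derived state throughout.
I (derived state 'present') is shared by all ingroup taxa — unites the whole ingroup.
Only Eta and Theta show the derived state 'present' for II, supporting them as a clade.
III (derived state 'present') is unique to Zeta (autapomorphy; uninformative for grouping).
IV (derived state 'present') is unique to Eta (autapomorphy; uninformative for grouping).
Most parsimonious ingroup topology: ((Theta,Eta),Zeta).
Eta and Theta form a cherry on this tree, so they are sister taxa.

Theta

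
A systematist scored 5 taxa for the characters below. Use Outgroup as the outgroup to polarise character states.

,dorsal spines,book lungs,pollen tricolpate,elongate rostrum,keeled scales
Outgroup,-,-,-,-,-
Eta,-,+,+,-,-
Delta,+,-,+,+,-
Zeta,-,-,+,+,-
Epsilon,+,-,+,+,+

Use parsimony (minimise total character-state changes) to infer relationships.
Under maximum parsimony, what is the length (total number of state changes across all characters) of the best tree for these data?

5

The outgroup has state '-' for every character, so '+' is the derived state throughout.
dorsal spines (derived state '+') is shared by Delta and Epsilon — a synapomorphy uniting that clade.
book lungs (derived state '+') is unique to Eta (autapomorphy; uninformative for grouping).
All ingroup taxa share the derived state '+' for pollen tricolpate; it defines the ingroup but does not resolve relationships within it.
elongate rostrum (derived state '+') is shared by Delta, Epsilon, and Zeta — a synapomorphy uniting that clade.
keeled scales (derived state '+') is unique to Epsilon (autapomorphy; uninformative for grouping).
Most parsimonious ingroup topology: (Eta,((Delta,Epsilon),Zeta)).
Changes per character on this tree: dorsal spines: 1; book lungs: 1; pollen tricolpate: 1; elongate rostrum: 1; keeled scales: 1.
Total = 5.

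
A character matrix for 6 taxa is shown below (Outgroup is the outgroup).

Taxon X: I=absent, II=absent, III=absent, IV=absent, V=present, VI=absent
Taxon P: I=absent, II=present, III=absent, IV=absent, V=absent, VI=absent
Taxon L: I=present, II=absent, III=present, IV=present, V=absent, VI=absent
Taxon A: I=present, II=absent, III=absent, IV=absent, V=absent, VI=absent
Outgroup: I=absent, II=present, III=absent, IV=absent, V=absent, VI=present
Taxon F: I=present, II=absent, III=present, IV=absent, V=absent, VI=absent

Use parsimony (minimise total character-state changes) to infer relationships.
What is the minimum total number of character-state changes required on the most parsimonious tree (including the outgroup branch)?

Character polarity is set by the outgroup: the derived state is whichever differs from the outgroup's state, so for II, VI the derived state is 'absent', and for the remaining characters it is 'present'.
I: derived state 'present' in Taxon A, Taxon F, and Taxon L only — synapomorphy for {Taxon A, Taxon F, Taxon L}.
II: derived state 'absent' in Taxon A, Taxon F, Taxon L, and Taxon X only — synapomorphy for {Taxon A, Taxon F, Taxon L, Taxon X}.
III (derived state 'present') is shared by Taxon F and Taxon L — a synapomorphy uniting that clade.
IV (derived state 'present') is unique to Taxon L (autapomorphy; uninformative for grouping).
V (derived state 'present') is unique to Taxon X (autapomorphy; uninformative for grouping).
VI (derived state 'absent') is shared by all ingroup taxa — unites the whole ingroup.
Most parsimonious ingroup topology: ((((Taxon L,Taxon F),Taxon A),Taxon X),Taxon P).
Changes per character on this tree: I: 1; II: 1; III: 1; IV: 1; V: 1; VI: 1.
Total = 6.

6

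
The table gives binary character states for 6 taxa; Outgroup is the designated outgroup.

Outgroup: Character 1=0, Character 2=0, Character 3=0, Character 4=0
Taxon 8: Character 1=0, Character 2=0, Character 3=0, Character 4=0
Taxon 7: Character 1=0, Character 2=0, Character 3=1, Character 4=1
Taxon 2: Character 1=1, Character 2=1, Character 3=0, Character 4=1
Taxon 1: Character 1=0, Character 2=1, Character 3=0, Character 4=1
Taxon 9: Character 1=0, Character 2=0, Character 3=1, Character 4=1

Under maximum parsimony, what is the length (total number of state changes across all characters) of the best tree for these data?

The outgroup has state '0' for every character, so '1' is the derived state throughout.
Character 1: derived state '1' in Taxon 2 only — an autapomorphy, so it tells us nothing about relationships among taxa.
Character 2 (derived state '1') is shared by Taxon 1 and Taxon 2 — a synapomorphy uniting that clade.
Character 3 (derived state '1') is shared by Taxon 7 and Taxon 9 — a synapomorphy uniting that clade.
Only Taxon 1, Taxon 2, Taxon 7, and Taxon 9 show the derived state '1' for Character 4, supporting them as a clade.
Most parsimonious ingroup topology: (Taxon 8,((Taxon 7,Taxon 9),(Taxon 2,Taxon 1))).
Changes per character on this tree: Character 1: 1; Character 2: 1; Character 3: 1; Character 4: 1.
Total = 4.

4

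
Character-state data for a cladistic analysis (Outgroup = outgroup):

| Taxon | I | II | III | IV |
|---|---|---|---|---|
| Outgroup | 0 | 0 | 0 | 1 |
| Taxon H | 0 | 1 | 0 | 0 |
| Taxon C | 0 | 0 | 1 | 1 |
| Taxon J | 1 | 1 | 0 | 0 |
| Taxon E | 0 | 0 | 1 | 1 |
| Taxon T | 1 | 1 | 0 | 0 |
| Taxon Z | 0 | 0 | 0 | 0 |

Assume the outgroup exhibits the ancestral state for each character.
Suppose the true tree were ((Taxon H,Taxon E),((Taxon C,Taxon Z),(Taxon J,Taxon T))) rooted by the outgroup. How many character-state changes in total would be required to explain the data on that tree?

8

Map each character onto ((Taxon H,Taxon E),((Taxon C,Taxon Z),(Taxon J,Taxon T))) (rooted by Outgroup) and count the minimum state changes it requires (Fitch parsimony):
I: 1; II: 2; III: 2; IV: 3.
Total tree length = 8.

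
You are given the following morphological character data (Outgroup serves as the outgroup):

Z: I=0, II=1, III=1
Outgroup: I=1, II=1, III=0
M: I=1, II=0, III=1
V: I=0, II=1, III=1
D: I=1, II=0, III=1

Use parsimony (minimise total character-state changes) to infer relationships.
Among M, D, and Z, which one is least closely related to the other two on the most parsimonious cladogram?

Z

Character polarity is set by the outgroup: the derived state is whichever differs from the outgroup's state, so for I, II the derived state is '0', and for the remaining characters it is '1'.
Only V and Z show the derived state '0' for I, supporting them as a clade.
II: derived state '0' in D and M only — synapomorphy for {D, M}.
All ingroup taxa share the derived state '1' for III; it defines the ingroup but does not resolve relationships within it.
Most parsimonious ingroup topology: ((Z,V),(M,D)).
M and D share a more recent common ancestor with each other than either does with Z, so Z is the least closely related of the three.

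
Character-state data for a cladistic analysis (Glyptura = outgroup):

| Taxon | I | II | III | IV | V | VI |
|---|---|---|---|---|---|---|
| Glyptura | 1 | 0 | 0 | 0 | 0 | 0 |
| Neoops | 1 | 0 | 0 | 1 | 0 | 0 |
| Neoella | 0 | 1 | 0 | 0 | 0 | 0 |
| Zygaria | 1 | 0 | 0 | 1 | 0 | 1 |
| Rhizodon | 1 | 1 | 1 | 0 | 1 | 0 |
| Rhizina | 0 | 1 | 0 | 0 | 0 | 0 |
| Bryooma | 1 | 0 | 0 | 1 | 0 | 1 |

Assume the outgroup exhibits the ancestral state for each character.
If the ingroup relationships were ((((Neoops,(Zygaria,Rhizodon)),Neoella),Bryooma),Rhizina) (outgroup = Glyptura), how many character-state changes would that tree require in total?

Map each character onto ((((Neoops,(Zygaria,Rhizodon)),Neoella),Bryooma),Rhizina) (rooted by Glyptura) and count the minimum state changes it requires (Fitch parsimony):
I: 2; II: 3; III: 1; IV: 3; V: 1; VI: 2.
Total tree length = 12.

12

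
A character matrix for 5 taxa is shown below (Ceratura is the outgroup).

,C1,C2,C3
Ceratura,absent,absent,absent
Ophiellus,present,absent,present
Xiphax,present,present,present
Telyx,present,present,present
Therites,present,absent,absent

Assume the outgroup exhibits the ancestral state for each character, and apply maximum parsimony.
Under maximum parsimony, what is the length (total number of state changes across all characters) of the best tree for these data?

The outgroup has state 'absent' for every character, so 'present' is the derived state throughout.
C1 (derived state 'present') is shared by all ingroup taxa — unites the whole ingroup.
C2 (derived state 'present') is shared by Telyx and Xiphax — a synapomorphy uniting that clade.
C3 (derived state 'present') is shared by Ophiellus, Telyx, and Xiphax — a synapomorphy uniting that clade.
Most parsimonious ingroup topology: ((Ophiellus,(Xiphax,Telyx)),Therites).
Changes per character on this tree: C1: 1; C2: 1; C3: 1.
Total = 3.

3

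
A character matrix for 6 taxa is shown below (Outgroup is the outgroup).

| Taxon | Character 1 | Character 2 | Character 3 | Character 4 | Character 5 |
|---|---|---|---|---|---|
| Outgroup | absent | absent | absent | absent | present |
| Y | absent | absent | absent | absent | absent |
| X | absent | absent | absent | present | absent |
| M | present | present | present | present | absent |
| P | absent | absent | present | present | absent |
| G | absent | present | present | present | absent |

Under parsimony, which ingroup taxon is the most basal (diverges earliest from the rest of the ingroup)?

Character polarity is set by the outgroup: the derived state is whichever differs from the outgroup's state, so for Character 5 the derived state is 'absent', and for the remaining characters it is 'present'.
Character 1: derived state 'present' in M only — an autapomorphy, so it tells us nothing about relationships among taxa.
Character 2 (derived state 'present') is shared by G and M — a synapomorphy uniting that clade.
Character 3: derived state 'present' in G, M, and P only — synapomorphy for {G, M, P}.
Only G, M, P, and X show the derived state 'present' for Character 4, supporting them as a clade.
All ingroup taxa share the derived state 'absent' for Character 5; it defines the ingroup but does not resolve relationships within it.
Most parsimonious ingroup topology: (Y,(X,((M,G),P))).
Y is sister to the clade containing all other ingroup taxa, so it is the earliest-diverging (most basal) ingroup lineage.

Y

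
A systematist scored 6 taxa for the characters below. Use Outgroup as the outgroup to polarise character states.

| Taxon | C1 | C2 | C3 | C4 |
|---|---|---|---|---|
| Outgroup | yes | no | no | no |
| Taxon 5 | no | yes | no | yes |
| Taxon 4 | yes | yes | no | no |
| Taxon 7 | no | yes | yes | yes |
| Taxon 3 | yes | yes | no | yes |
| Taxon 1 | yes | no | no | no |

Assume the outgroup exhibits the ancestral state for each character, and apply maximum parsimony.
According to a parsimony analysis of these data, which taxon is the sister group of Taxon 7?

Character polarity is set by the outgroup: the derived state is whichever differs from the outgroup's state, so for C1 the derived state is 'no', and for the remaining characters it is 'yes'.
C1 (derived state 'no') is shared by Taxon 5 and Taxon 7 — a synapomorphy uniting that clade.
Only Taxon 3, Taxon 4, Taxon 5, and Taxon 7 show the derived state 'yes' for C2, supporting them as a clade.
C3 (derived state 'yes') is unique to Taxon 7 (autapomorphy; uninformative for grouping).
Only Taxon 3, Taxon 5, and Taxon 7 show the derived state 'yes' for C4, supporting them as a clade.
Most parsimonious ingroup topology: ((((Taxon 5,Taxon 7),Taxon 3),Taxon 4),Taxon 1).
Taxon 7 and Taxon 5 form a cherry on this tree, so they are sister taxa.

Taxon 5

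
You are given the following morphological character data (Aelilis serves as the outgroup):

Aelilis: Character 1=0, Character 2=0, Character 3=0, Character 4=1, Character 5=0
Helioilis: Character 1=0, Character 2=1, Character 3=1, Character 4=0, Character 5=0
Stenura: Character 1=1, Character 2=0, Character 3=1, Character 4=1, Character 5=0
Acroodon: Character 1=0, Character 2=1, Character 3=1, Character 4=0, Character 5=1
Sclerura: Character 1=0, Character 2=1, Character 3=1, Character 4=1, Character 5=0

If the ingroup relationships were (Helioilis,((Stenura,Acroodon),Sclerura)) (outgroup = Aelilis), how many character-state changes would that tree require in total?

7

Map each character onto (Helioilis,((Stenura,Acroodon),Sclerura)) (rooted by Aelilis) and count the minimum state changes it requires (Fitch parsimony):
Character 1: 1; Character 2: 2; Character 3: 1; Character 4: 2; Character 5: 1.
Total tree length = 7.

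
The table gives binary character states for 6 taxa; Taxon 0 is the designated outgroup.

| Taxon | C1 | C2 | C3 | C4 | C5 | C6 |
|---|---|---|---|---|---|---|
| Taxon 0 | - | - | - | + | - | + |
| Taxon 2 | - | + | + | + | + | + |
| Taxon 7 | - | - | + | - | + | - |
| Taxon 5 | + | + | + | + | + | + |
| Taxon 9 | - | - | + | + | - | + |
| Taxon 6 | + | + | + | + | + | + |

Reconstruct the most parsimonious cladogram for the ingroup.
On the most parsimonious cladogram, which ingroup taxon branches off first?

Taxon 9

Character polarity is set by the outgroup: the derived state is whichever differs from the outgroup's state, so for C4, C6 the derived state is '-', and for the remaining characters it is '+'.
C1: derived state '+' in Taxon 5 and Taxon 6 only — synapomorphy for {Taxon 5, Taxon 6}.
Only Taxon 2, Taxon 5, and Taxon 6 show the derived state '+' for C2, supporting them as a clade.
C3 (derived state '+') is shared by all ingroup taxa — unites the whole ingroup.
C4 (derived state '-') is unique to Taxon 7 (autapomorphy; uninformative for grouping).
C5: derived state '+' in Taxon 2, Taxon 5, Taxon 6, and Taxon 7 only — synapomorphy for {Taxon 2, Taxon 5, Taxon 6, Taxon 7}.
C6 (derived state '-') is unique to Taxon 7 (autapomorphy; uninformative for grouping).
Most parsimonious ingroup topology: (((Taxon 2,(Taxon 5,Taxon 6)),Taxon 7),Taxon 9).
Taxon 9 is sister to the clade containing all other ingroup taxa, so it is the earliest-diverging (most basal) ingroup lineage.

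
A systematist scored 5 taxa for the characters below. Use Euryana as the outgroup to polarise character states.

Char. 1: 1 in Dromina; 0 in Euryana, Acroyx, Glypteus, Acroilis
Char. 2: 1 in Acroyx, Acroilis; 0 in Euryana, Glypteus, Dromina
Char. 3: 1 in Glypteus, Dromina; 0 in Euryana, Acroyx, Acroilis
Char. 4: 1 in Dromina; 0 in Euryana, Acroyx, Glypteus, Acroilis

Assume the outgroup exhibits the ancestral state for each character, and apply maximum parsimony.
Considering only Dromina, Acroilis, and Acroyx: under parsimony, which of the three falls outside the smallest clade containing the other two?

Dromina

The outgroup has state '0' for every character, so '1' is the derived state throughout.
Char. 1 (derived state '1') is unique to Dromina (autapomorphy; uninformative for grouping).
Only Acroilis and Acroyx show the derived state '1' for Char. 2, supporting them as a clade.
Char. 3 (derived state '1') is shared by Dromina and Glypteus — a synapomorphy uniting that clade.
Char. 4 (derived state '1') is unique to Dromina (autapomorphy; uninformative for grouping).
Most parsimonious ingroup topology: ((Acroyx,Acroilis),(Glypteus,Dromina)).
Acroilis and Acroyx share a more recent common ancestor with each other than either does with Dromina, so Dromina is the least closely related of the three.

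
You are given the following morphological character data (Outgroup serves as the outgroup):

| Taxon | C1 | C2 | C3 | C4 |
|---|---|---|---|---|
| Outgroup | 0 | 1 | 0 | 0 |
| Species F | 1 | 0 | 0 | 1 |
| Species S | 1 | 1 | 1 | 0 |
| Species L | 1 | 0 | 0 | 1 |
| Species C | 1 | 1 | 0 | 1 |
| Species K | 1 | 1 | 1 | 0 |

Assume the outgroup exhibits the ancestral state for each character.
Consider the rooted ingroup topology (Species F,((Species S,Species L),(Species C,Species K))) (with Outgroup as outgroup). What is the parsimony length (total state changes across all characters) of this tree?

8

Map each character onto (Species F,((Species S,Species L),(Species C,Species K))) (rooted by Outgroup) and count the minimum state changes it requires (Fitch parsimony):
C1: 1; C2: 2; C3: 2; C4: 3.
Total tree length = 8.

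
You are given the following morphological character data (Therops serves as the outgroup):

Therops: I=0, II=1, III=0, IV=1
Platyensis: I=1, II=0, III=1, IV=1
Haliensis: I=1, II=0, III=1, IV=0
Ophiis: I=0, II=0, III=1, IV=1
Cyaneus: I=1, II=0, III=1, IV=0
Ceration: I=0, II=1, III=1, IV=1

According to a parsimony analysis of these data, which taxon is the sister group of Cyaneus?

Character polarity is set by the outgroup: the derived state is whichever differs from the outgroup's state, so for II, IV the derived state is '0', and for the remaining characters it is '1'.
I: derived state '1' in Cyaneus, Haliensis, and Platyensis only — synapomorphy for {Cyaneus, Haliensis, Platyensis}.
Only Cyaneus, Haliensis, Ophiis, and Platyensis show the derived state '0' for II, supporting them as a clade.
III (derived state '1') is shared by all ingroup taxa — unites the whole ingroup.
IV: derived state '0' in Cyaneus and Haliensis only — synapomorphy for {Cyaneus, Haliensis}.
Most parsimonious ingroup topology: (((Platyensis,(Haliensis,Cyaneus)),Ophiis),Ceration).
Cyaneus and Haliensis form a cherry on this tree, so they are sister taxa.

Haliensis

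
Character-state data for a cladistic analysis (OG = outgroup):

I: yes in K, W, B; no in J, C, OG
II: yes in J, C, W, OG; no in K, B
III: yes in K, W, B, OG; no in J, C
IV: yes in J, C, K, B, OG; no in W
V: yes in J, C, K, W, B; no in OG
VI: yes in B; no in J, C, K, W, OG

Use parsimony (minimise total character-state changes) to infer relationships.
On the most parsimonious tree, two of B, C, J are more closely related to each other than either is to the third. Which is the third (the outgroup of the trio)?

B

Character polarity is set by the outgroup: the derived state is whichever differs from the outgroup's state, so for II, III, IV the derived state is 'no', and for the remaining characters it is 'yes'.
I (derived state 'yes') is shared by B, K, and W — a synapomorphy uniting that clade.
II (derived state 'no') is shared by B and K — a synapomorphy uniting that clade.
Only C and J show the derived state 'no' for III, supporting them as a clade.
IV (derived state 'no') is unique to W (autapomorphy; uninformative for grouping).
V (derived state 'yes') is shared by all ingroup taxa — unites the whole ingroup.
VI (derived state 'yes') is unique to B (autapomorphy; uninformative for grouping).
Most parsimonious ingroup topology: ((C,J),((K,B),W)).
C and J share a more recent common ancestor with each other than either does with B, so B is the least closely related of the three.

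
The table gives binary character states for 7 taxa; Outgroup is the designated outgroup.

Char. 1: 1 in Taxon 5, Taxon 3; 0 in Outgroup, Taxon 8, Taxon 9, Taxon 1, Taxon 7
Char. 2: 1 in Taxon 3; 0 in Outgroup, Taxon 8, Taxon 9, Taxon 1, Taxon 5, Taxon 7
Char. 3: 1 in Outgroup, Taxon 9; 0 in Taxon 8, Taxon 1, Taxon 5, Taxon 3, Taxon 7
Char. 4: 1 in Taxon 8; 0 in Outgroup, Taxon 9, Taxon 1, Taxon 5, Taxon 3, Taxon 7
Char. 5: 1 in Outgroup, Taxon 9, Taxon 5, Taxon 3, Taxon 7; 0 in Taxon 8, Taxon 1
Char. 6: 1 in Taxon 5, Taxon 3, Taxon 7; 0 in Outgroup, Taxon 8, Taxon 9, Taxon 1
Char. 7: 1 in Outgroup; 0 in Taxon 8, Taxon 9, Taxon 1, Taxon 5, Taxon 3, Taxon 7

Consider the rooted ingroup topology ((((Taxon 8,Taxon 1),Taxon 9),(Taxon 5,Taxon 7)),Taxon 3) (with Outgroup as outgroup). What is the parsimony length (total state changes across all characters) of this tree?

10

Map each character onto ((((Taxon 8,Taxon 1),Taxon 9),(Taxon 5,Taxon 7)),Taxon 3) (rooted by Outgroup) and count the minimum state changes it requires (Fitch parsimony):
Char. 1: 2; Char. 2: 1; Char. 3: 2; Char. 4: 1; Char. 5: 1; Char. 6: 2; Char. 7: 1.
Total tree length = 10.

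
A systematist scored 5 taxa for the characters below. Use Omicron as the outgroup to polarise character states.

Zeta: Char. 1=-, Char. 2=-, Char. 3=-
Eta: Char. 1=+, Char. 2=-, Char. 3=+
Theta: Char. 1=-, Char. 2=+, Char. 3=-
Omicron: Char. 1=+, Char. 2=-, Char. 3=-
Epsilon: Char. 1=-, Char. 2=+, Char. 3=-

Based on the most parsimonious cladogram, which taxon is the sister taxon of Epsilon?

Theta

Character polarity is set by the outgroup: the derived state is whichever differs from the outgroup's state, so for Char. 1 the derived state is '-', and for the remaining characters it is '+'.
Only Epsilon, Theta, and Zeta show the derived state '-' for Char. 1, supporting them as a clade.
Char. 2 (derived state '+') is shared by Epsilon and Theta — a synapomorphy uniting that clade.
Char. 3: derived state '+' in Eta only — an autapomorphy, so it tells us nothing about relationships among taxa.
Most parsimonious ingroup topology: (((Epsilon,Theta),Zeta),Eta).
Epsilon and Theta form a cherry on this tree, so they are sister taxa.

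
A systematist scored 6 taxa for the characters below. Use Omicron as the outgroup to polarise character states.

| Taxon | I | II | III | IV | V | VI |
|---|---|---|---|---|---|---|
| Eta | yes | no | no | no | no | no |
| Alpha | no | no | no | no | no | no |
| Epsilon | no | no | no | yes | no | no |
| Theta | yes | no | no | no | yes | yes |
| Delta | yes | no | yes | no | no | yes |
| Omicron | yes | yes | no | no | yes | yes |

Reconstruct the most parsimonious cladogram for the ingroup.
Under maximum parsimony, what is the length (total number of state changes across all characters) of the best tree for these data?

Character polarity is set by the outgroup: the derived state is whichever differs from the outgroup's state, so for I, II, V, VI the derived state is 'no', and for the remaining characters it is 'yes'.
Only Alpha and Epsilon show the derived state 'no' for I, supporting them as a clade.
II (derived state 'no') is shared by all ingroup taxa — unites the whole ingroup.
III: derived state 'yes' in Delta only — an autapomorphy, so it tells us nothing about relationships among taxa.
IV: derived state 'yes' in Epsilon only — an autapomorphy, so it tells us nothing about relationships among taxa.
Only Alpha, Delta, Epsilon, and Eta show the derived state 'no' for V, supporting them as a clade.
Only Alpha, Epsilon, and Eta show the derived state 'no' for VI, supporting them as a clade.
Most parsimonious ingroup topology: ((((Epsilon,Alpha),Eta),Delta),Theta).
Changes per character on this tree: I: 1; II: 1; III: 1; IV: 1; V: 1; VI: 1.
Total = 6.

6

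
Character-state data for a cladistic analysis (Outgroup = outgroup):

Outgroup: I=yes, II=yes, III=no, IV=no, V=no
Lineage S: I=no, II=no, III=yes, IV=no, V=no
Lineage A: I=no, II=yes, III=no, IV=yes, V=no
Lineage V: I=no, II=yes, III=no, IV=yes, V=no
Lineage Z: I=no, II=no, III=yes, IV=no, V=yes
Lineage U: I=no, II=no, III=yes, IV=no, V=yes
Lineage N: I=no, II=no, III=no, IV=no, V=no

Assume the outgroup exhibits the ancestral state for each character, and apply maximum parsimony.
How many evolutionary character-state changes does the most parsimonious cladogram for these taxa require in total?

5

Character polarity is set by the outgroup: the derived state is whichever differs from the outgroup's state, so for I, II the derived state is 'no', and for the remaining characters it is 'yes'.
I (derived state 'no') is shared by all ingroup taxa — unites the whole ingroup.
II: derived state 'no' in Lineage N, Lineage S, Lineage U, and Lineage Z only — synapomorphy for {Lineage N, Lineage S, Lineage U, Lineage Z}.
III (derived state 'yes') is shared by Lineage S, Lineage U, and Lineage Z — a synapomorphy uniting that clade.
IV (derived state 'yes') is shared by Lineage A and Lineage V — a synapomorphy uniting that clade.
V: derived state 'yes' in Lineage U and Lineage Z only — synapomorphy for {Lineage U, Lineage Z}.
Most parsimonious ingroup topology: (((Lineage S,(Lineage Z,Lineage U)),Lineage N),(Lineage A,Lineage V)).
Changes per character on this tree: I: 1; II: 1; III: 1; IV: 1; V: 1.
Total = 5.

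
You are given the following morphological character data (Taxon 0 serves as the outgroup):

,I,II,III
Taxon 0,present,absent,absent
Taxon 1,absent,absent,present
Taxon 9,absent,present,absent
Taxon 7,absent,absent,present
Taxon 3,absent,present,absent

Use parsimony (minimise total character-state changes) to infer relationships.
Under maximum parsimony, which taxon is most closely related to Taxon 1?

Taxon 7

Character polarity is set by the outgroup: the derived state is whichever differs from the outgroup's state, so for I the derived state is 'absent', and for the remaining characters it is 'present'.
I (derived state 'absent') is shared by all ingroup taxa — unites the whole ingroup.
II: derived state 'present' in Taxon 3 and Taxon 9 only — synapomorphy for {Taxon 3, Taxon 9}.
III: derived state 'present' in Taxon 1 and Taxon 7 only — synapomorphy for {Taxon 1, Taxon 7}.
Most parsimonious ingroup topology: ((Taxon 1,Taxon 7),(Taxon 9,Taxon 3)).
Taxon 1 and Taxon 7 form a cherry on this tree, so they are sister taxa.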